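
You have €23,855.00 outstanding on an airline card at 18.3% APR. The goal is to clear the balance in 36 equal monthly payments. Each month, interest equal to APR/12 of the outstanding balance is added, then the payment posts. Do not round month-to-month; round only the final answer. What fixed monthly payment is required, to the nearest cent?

€866.01

Monthly rate r = 18.3%/12 = 1.525% = 0.01525.
Level-payment amortization: P = B₀·r / (1 − (1+r)^(−n)) = 23855.00·0.01525 / (1 − 1.01525^(−36)).
Denominator 1 − (1+r)^(−36) = 0.420074686.
P = 363.789 / 0.420074686 ≈ 866.01.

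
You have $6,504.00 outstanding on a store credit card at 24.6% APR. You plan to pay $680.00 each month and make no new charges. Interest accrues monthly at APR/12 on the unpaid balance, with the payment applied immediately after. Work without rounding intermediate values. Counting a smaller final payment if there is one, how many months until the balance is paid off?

11 months

Monthly rate r = 24.6%/12 = 2.05% = 0.0205.
Recurrence: B ← B·(1+r) − $680.00.
Month 1: interest $133.33; balance after payment $5,957.33.
Month 2: interest $122.13; balance after payment $5,399.46.
Closed form: n = −ln(1 − rB₀/P)/ln(1+r) = −ln(0.80392)/ln(1.0205) ≈ 10.755, so the balance reaches zero during payment 11.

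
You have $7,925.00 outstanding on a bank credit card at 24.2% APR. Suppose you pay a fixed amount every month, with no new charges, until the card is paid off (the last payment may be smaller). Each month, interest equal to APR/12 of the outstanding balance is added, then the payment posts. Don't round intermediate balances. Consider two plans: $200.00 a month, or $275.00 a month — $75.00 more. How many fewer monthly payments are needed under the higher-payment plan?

37 fewer payments

Monthly rate r = 24.2%/12 = 2.01667% = 0.0201667.
At $200.00/mo: n = ⌈−ln(1 − rB₀/P)/ln(1+r)⌉ = 81 payments (last $77.48); total interest = total paid − $7,925.00 = $8,152.48.
At $275.00/mo: 44 payments (last $162.41); total interest $4,062.41.
Payments saved = 81 − 44 = 37.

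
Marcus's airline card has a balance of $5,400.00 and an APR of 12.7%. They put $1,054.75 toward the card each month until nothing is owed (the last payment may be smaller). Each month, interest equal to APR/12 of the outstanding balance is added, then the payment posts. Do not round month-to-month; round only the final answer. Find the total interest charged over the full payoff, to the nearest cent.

Monthly rate r = 12.7%/12 = 1.05833% = 0.0105833.
Payoff takes n = ⌈−ln(1 − rB₀/P)/ln(1+r)⌉ = ⌈5.291⌉ = 6 payments; the last is $308.53.
Total paid = 5·$1,054.75 + $308.53 = $5,582.28.
Total interest = total paid − principal = $5,582.28 − $5,400.00 = $182.28.

$182.28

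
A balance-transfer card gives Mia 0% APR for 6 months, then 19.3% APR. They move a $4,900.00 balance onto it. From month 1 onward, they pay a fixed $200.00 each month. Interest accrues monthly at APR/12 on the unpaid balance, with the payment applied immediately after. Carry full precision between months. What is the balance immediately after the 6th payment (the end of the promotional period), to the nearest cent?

Promo months 1–6 at r₀ = 0%/12 = 0; months 7+ at r₁ = 19.3%/12 = 0.0160833.
After month 6 (no interest yet): B = $4,900.00 − 6·$200.00 = $3,700.00.

$3,700.00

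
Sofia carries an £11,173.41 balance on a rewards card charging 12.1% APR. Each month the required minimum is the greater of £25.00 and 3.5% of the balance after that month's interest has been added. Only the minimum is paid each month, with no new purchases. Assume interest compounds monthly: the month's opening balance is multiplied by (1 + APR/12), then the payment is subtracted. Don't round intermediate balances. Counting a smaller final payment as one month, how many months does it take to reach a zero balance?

142 months

Monthly rate r = 12.1%/12 = 1.00833% = 0.0100833.
While 3.5% of the post-interest balance exceeds £25.00, each month B ← (B·(1+r))·(1 − 0.035), i.e. B shrinks by the factor (1+r)·0.965 = 0.97473.
This holds for months 1–108. Entering month 109 the balance is £704.23; 3.5% of the post-interest balance is now below £25.00, so the flat £25.00 minimum applies from here.
From month 109 a fixed £25.00 at rate r clears £704.23 in 34 more payments. Total: 108 + 34 = 142 months.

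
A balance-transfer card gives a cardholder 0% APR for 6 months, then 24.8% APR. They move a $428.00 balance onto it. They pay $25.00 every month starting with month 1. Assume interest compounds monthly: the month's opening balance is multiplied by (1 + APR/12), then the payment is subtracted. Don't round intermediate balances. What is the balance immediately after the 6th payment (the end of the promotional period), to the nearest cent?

$278.00

Promo months 1–6 at r₀ = 0%/12 = 0; months 7+ at r₁ = 24.8%/12 = 0.0206667.
After month 6 (no interest yet): B = $428.00 − 6·$25.00 = $278.00.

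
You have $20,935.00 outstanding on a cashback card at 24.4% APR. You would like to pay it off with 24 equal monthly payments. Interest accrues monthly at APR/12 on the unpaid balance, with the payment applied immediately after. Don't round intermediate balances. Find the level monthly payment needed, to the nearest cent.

Monthly rate r = 24.4%/12 = 2.03333% = 0.0203333.
Level-payment amortization: P = B₀·r / (1 − (1+r)^(−n)) = 20935.00·0.0203333 / (1 − 1.02033^(−24)).
Denominator 1 − (1+r)^(−24) = 0.383134896.
P = 425.678 / 0.383134896 ≈ 1111.04.

$1,111.04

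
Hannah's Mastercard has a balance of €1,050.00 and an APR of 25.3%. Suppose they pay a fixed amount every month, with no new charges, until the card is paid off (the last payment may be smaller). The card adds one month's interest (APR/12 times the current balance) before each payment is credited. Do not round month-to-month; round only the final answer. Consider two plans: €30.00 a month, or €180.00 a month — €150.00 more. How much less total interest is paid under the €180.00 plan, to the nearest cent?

€792.93

Monthly rate r = 25.3%/12 = 2.10833% = 0.0210833.
At €30.00/mo: n = ⌈−ln(1 − rB₀/P)/ln(1+r)⌉ = 65 payments (last €5.49); total interest = total paid − €1,050.00 = €875.49.
At €180.00/mo: 7 payments (last €52.56); total interest €82.56.
Interest saved = €875.49 − €82.56 = €792.93.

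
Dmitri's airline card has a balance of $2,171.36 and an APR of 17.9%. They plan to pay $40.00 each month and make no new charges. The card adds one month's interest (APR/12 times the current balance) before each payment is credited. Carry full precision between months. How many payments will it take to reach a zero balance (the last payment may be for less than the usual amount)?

Monthly rate r = 17.9%/12 = 1.49167% = 0.0149167.
Recurrence: B ← B·(1+r) − $40.00.
Month 1: interest $32.39; balance after payment $2,163.75.
Month 2: interest $32.28; balance after payment $2,156.03.
Closed form: n = −ln(1 − rB₀/P)/ln(1+r) = −ln(0.19026)/ln(1.01492) ≈ 112.069, so the balance reaches zero during payment 113.

113 payments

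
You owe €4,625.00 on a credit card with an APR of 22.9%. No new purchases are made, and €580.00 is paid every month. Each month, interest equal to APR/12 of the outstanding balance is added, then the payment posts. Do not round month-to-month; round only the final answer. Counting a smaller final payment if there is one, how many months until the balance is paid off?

9 months

Monthly rate r = 22.9%/12 = 1.90833% = 0.0190833.
Recurrence: B ← B·(1+r) − €580.00.
Month 1: interest €88.26; balance after payment €4,133.26.
Month 2: interest €78.88; balance after payment €3,632.14.
Closed form: n = −ln(1 − rB₀/P)/ln(1+r) = −ln(0.84783)/ln(1.01908) ≈ 8.733, so the balance reaches zero during payment 9.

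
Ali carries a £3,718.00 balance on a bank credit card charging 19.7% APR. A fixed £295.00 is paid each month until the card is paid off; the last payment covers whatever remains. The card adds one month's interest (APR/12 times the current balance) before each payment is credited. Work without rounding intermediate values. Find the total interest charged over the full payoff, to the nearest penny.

Monthly rate r = 19.7%/12 = 1.64167% = 0.0164167.
Payoff takes n = ⌈−ln(1 − rB₀/P)/ln(1+r)⌉ = ⌈14.236⌉ = 15 payments; the last is £70.11.
Total paid = 14·£295.00 + £70.11 = £4,200.11.
Total interest = total paid − principal = £4,200.11 − £3,718.00 = £482.11.

£482.11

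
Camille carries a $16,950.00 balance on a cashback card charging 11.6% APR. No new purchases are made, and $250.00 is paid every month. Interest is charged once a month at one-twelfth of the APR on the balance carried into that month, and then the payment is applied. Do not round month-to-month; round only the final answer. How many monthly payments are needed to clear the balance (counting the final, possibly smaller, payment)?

Monthly rate r = 11.6%/12 = 0.966667% = 0.00966667.
Recurrence: B ← B·(1+r) − $250.00.
Month 1: interest $163.85; balance after payment $16,863.85.
Month 2: interest $163.02; balance after payment $16,776.87.
Closed form: n = −ln(1 − rB₀/P)/ln(1+r) = −ln(0.3446)/ln(1.00967) ≈ 110.743, so the balance reaches zero during payment 111.

111 months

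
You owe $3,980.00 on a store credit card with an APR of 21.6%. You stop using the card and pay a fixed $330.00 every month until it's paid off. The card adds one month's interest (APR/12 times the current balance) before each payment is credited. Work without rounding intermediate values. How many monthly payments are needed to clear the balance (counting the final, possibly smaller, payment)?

Monthly rate r = 21.6%/12 = 1.8% = 0.018.
Recurrence: B ← B·(1+r) − $330.00.
Month 1: interest $71.64; balance after payment $3,721.64.
Month 2: interest $66.99; balance after payment $3,458.63.
Closed form: n = −ln(1 − rB₀/P)/ln(1+r) = −ln(0.78291)/ln(1.018) ≈ 13.719, so the balance reaches zero during payment 14.

14 months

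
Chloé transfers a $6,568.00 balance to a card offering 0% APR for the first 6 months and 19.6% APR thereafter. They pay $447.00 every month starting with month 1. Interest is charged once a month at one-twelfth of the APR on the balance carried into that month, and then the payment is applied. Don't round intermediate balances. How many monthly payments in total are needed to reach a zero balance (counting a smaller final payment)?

16 payments

Promo months 1–6 at r₀ = 0%/12 = 0; months 7+ at r₁ = 19.6%/12 = 0.0163333.
After month 6 (no interest yet): B = $6,568.00 − 6·$447.00 = $3,886.00.
Then at r₁ with $447.00/mo: n₂ = −ln(1 − r₁·B/P)/ln(1+r₁) ≈ 9.45 → 10 more payments.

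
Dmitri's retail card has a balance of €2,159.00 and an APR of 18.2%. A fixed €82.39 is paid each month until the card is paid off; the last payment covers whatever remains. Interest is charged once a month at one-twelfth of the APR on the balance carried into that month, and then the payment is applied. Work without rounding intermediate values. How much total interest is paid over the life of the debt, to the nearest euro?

Monthly rate r = 18.2%/12 = 1.51667% = 0.0151667.
Payoff takes n = ⌈−ln(1 − rB₀/P)/ln(1+r)⌉ = ⌈33.652⌉ = 34 payments; the last is €53.89.
Total paid = 33·€82.39 + €53.89 = €2,772.76.
Total interest = total paid − principal = €2,772.76 − €2,159.00 = €613.76.

€614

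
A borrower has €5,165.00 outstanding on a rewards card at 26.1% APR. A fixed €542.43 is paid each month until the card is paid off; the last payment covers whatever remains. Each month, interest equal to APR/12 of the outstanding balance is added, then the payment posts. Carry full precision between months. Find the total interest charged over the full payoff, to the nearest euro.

Monthly rate r = 26.1%/12 = 2.175% = 0.02175.
Payoff takes n = ⌈−ln(1 − rB₀/P)/ln(1+r)⌉ = ⌈10.785⌉ = 11 payments; the last is €426.85.
Total paid = 10·€542.43 + €426.85 = €5,851.15.
Total interest = total paid − principal = €5,851.15 − €5,165.00 = €686.15.

€686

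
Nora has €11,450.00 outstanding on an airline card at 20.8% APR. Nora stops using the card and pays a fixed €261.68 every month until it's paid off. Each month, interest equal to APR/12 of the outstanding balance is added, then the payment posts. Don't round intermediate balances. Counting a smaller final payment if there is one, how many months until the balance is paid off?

Monthly rate r = 20.8%/12 = 1.73333% = 0.0173333.
Recurrence: B ← B·(1+r) − €261.68.
Month 1: interest €198.47; balance after payment €11,386.79.
Month 2: interest €197.37; balance after payment €11,322.48.
Closed form: n = −ln(1 − rB₀/P)/ln(1+r) = −ln(0.24157)/ln(1.01733) ≈ 82.666, so the balance reaches zero during payment 83.

83 payments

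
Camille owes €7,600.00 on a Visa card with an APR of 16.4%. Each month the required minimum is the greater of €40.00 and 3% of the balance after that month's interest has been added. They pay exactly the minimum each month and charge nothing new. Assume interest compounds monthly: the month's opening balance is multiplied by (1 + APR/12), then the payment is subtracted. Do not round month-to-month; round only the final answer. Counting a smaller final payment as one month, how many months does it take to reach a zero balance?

148 months

Monthly rate r = 16.4%/12 = 1.36667% = 0.0136667.
While 3% of the post-interest balance exceeds €40.00, each month B ← (B·(1+r))·(1 − 0.03), i.e. B shrinks by the factor (1+r)·0.97 = 0.98326.
This holds for months 1–104. Entering month 105 the balance is €1,312.72; 3% of the post-interest balance is now below €40.00, so the flat €40.00 minimum applies from here.
From month 105 a fixed €40.00 at rate r clears €1,312.72 in 44 more payments. Total: 104 + 44 = 148 months.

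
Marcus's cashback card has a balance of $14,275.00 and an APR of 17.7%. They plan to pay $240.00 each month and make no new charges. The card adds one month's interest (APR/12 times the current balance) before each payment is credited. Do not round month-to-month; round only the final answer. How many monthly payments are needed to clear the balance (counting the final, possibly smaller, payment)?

144 payments

Monthly rate r = 17.7%/12 = 1.475% = 0.01475.
Recurrence: B ← B·(1+r) − $240.00.
Month 1: interest $210.56; balance after payment $14,245.56.
Month 2: interest $210.12; balance after payment $14,215.68.
Closed form: n = −ln(1 − rB₀/P)/ln(1+r) = −ln(0.12268)/ln(1.01475) ≈ 143.294, so the balance reaches zero during payment 144.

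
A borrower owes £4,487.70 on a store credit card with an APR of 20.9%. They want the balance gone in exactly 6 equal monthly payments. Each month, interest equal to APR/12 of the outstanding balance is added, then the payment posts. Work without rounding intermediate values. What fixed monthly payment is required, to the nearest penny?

Monthly rate r = 20.9%/12 = 1.74167% = 0.0174167.
Level-payment amortization: P = B₀·r / (1 − (1+r)^(−n)) = 4487.70·0.0174167 / (1 − 1.01742^(−6)).
Denominator 1 − (1+r)^(−6) = 0.0984145095.
P = 78.1608 / 0.0984145095 ≈ 794.20.

£794.20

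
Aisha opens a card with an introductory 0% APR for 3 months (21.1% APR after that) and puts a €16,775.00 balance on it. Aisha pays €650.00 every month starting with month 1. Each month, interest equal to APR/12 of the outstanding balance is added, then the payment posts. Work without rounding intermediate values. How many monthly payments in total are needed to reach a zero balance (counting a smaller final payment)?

33 months

Promo months 1–3 at r₀ = 0%/12 = 0; months 4+ at r₁ = 21.1%/12 = 0.0175833.
After month 3 (no interest yet): B = €16,775.00 − 3·€650.00 = €14,825.00.
Then at r₁ with €650.00/mo: n₂ = −ln(1 − r₁·B/P)/ln(1+r₁) ≈ 29.41 → 30 more payments.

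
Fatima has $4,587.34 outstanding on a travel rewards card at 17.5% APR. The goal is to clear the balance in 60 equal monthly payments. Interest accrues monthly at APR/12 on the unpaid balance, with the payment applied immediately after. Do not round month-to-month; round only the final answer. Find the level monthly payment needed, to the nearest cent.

Monthly rate r = 17.5%/12 = 1.45833% = 0.0145833.
Level-payment amortization: P = B₀·r / (1 − (1+r)^(−n)) = 4587.34·0.0145833 / (1 − 1.01458^(−60)).
Denominator 1 − (1+r)^(−60) = 0.580495552.
P = 66.8987 / 0.580495552 ≈ 115.24.

$115.24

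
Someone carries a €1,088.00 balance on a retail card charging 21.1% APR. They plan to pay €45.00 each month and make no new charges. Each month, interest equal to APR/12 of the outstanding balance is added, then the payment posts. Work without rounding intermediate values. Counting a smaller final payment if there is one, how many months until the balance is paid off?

32 payments

Monthly rate r = 21.1%/12 = 1.75833% = 0.0175833.
Recurrence: B ← B·(1+r) − €45.00.
Month 1: interest €19.13; balance after payment €1,062.13.
Month 2: interest €18.68; balance after payment €1,035.81.
Closed form: n = −ln(1 − rB₀/P)/ln(1+r) = −ln(0.57487)/ln(1.01758) ≈ 31.761, so the balance reaches zero during payment 32.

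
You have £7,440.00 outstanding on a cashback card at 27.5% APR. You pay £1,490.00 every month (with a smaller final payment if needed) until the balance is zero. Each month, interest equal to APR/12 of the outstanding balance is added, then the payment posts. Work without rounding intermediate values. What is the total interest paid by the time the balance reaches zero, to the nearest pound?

Monthly rate r = 27.5%/12 = 2.29167% = 0.0229167.
Payoff takes n = ⌈−ln(1 − rB₀/P)/ln(1+r)⌉ = ⌈5.363⌉ = 6 payments; the last is £545.32.
Total paid = 5·£1,490.00 + £545.32 = £7,995.32.
Total interest = total paid − principal = £7,995.32 − £7,440.00 = £555.32.

£555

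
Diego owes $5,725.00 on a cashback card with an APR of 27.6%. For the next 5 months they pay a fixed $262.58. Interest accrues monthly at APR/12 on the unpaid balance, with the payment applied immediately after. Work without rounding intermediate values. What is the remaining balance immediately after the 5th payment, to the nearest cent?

$5,039.67

Monthly rate r = 27.6%/12 = 2.3% = 0.023.
Each month: B ← B·(1+r) − $262.58.
Month 1: interest $131.68; balance after payment $5,594.10.
Month 2: interest $128.66; balance after payment $5,460.18.
Month 3: interest $125.58; balance after payment $5,323.18.
Month 4: interest $122.43; balance after payment $5,183.04.
Month 5: interest $119.21; balance after payment $5,039.67.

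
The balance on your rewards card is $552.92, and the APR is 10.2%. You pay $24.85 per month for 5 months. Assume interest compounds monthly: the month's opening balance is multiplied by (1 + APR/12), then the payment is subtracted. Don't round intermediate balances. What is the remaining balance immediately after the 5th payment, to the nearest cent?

$450.44

Monthly rate r = 10.2%/12 = 0.85% = 0.0085.
Each month: B ← B·(1+r) − $24.85.
Month 1: interest $4.70; balance after payment $532.77.
Month 2: interest $4.53; balance after payment $512.45.
Month 3: interest $4.36; balance after payment $491.95.
Month 4: interest $4.18; balance after payment $471.29.
Month 5: interest $4.01; balance after payment $450.44.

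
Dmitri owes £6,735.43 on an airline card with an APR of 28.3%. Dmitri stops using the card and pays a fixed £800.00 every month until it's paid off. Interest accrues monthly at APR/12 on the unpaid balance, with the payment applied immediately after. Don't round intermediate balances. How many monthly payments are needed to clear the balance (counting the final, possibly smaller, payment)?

10 months

Monthly rate r = 28.3%/12 = 2.35833% = 0.0235833.
Recurrence: B ← B·(1+r) − £800.00.
Month 1: interest £158.84; balance after payment £6,094.27.
Month 2: interest £143.72; balance after payment £5,438.00.
Closed form: n = −ln(1 − rB₀/P)/ln(1+r) = −ln(0.80145)/ln(1.02358) ≈ 9.496, so the balance reaches zero during payment 10.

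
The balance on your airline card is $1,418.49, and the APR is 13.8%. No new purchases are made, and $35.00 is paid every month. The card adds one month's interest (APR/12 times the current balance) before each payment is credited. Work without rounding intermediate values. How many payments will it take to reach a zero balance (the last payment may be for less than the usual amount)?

55 payments

Monthly rate r = 13.8%/12 = 1.15% = 0.0115.
Recurrence: B ← B·(1+r) − $35.00.
Month 1: interest $16.31; balance after payment $1,399.80.
Month 2: interest $16.10; balance after payment $1,380.90.
Closed form: n = −ln(1 − rB₀/P)/ln(1+r) = −ln(0.53392)/ln(1.0115) ≈ 54.878, so the balance reaches zero during payment 55.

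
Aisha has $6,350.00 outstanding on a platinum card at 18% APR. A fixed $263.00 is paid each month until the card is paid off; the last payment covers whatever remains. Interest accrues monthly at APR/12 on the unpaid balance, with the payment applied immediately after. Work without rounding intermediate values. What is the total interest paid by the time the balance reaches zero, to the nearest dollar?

Monthly rate r = 18%/12 = 1.5% = 0.015.
Payoff takes n = ⌈−ln(1 − rB₀/P)/ln(1+r)⌉ = ⌈30.203⌉ = 31 payments; the last is $53.68.
Total paid = 30·$263.00 + $53.68 = $7,943.68.
Total interest = total paid − principal = $7,943.68 − $6,350.00 = $1,593.68.

$1,594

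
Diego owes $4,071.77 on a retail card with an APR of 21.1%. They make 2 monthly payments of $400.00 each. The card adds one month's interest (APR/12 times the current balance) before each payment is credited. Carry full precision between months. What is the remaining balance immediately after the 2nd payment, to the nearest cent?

Monthly rate r = 21.1%/12 = 1.75833% = 0.0175833.
Each month: B ← B·(1+r) − $400.00.
Month 1: interest $71.60; balance after payment $3,743.37.
Month 2: interest $65.82; balance after payment $3,409.19.

$3,409.19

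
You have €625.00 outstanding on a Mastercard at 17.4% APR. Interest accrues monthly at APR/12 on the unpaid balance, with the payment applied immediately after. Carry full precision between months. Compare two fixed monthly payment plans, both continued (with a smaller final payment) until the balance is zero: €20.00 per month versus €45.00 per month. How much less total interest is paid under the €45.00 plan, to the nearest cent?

Monthly rate r = 17.4%/12 = 1.45% = 0.0145.
At €20.00/mo: n = ⌈−ln(1 − rB₀/P)/ln(1+r)⌉ = 42 payments (last €18.49); total interest = total paid − €625.00 = €213.49.
At €45.00/mo: 16 payments (last €28.03); total interest €78.03.
Interest saved = €213.49 − €78.03 = €135.46.

€135.46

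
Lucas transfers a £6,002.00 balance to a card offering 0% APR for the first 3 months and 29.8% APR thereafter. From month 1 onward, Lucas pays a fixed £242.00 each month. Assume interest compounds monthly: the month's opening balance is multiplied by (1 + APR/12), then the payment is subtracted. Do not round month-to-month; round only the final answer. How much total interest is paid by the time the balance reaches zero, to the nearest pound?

Promo months 1–3 at r₀ = 0%/12 = 0; months 4+ at r₁ = 29.8%/12 = 0.0248333.
After month 3 (no interest yet): B = £6,002.00 − 3·£242.00 = £5,276.00.
Then at r₁ with £242.00/mo: n₂ = −ln(1 − r₁·B/P)/ln(1+r₁) ≈ 31.78 → 32 more payments.
Total paid = 34·£242.00 + £189.57 = £8,417.57; interest = £8,417.57 − £6,002.00 = £2,415.57.

£2,416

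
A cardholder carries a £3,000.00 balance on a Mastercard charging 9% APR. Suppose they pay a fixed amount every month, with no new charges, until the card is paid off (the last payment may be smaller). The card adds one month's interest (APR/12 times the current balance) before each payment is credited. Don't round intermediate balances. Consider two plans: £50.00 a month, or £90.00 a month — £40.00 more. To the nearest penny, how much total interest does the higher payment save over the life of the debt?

Monthly rate r = 9%/12 = 0.75% = 0.0075.
At £50.00/mo: n = ⌈−ln(1 − rB₀/P)/ln(1+r)⌉ = 81 payments (last £0.51); total interest = total paid − £3,000.00 = £1,000.51.
At £90.00/mo: 39 payments (last £45.20); total interest £465.20.
Interest saved = £1,000.51 − £465.20 = £535.31.

£535.31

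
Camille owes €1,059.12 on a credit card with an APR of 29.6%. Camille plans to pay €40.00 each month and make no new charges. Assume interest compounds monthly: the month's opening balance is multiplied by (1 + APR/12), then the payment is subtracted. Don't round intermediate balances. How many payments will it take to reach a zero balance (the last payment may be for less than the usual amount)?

Monthly rate r = 29.6%/12 = 2.46667% = 0.0246667.
Recurrence: B ← B·(1+r) − €40.00.
Month 1: interest €26.12; balance after payment €1,045.24.
Month 2: interest €25.78; balance after payment €1,031.03.
Closed form: n = −ln(1 − rB₀/P)/ln(1+r) = −ln(0.34688)/ln(1.02467) ≈ 43.451, so the balance reaches zero during payment 44.

44 payments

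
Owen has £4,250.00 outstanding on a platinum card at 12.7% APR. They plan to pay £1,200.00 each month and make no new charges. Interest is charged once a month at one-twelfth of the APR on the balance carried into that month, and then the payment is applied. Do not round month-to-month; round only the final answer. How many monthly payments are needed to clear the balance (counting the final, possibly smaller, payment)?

Monthly rate r = 12.7%/12 = 1.05833% = 0.0105833.
Recurrence: B ← B·(1+r) − £1,200.00.
Month 1: interest £44.98; balance after payment £3,094.98.
Month 2: interest £32.76; balance after payment £1,927.73.
Month 3: interest £20.40; balance after payment £748.14.
Month 4: interest £7.92; balance after payment £0.00.

4 payments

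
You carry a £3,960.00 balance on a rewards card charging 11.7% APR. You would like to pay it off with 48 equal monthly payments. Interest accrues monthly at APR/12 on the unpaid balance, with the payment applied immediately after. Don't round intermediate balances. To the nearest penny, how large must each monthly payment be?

Monthly rate r = 11.7%/12 = 0.975% = 0.00975.
Level-payment amortization: P = B₀·r / (1 − (1+r)^(−n)) = 3960.00·0.00975 / (1 − 1.00975^(−48)).
Denominator 1 − (1+r)^(−48) = 0.372325289.
P = 38.61 / 0.372325289 ≈ 103.70.

£103.70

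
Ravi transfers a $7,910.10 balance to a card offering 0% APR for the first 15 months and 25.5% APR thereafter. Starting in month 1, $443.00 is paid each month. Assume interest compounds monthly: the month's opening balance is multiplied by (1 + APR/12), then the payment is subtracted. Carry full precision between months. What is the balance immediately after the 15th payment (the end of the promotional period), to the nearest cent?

$1,265.10

Promo months 1–15 at r₀ = 0%/12 = 0; months 16+ at r₁ = 25.5%/12 = 0.02125.
After month 15 (no interest yet): B = $7,910.10 − 15·$443.00 = $1,265.10.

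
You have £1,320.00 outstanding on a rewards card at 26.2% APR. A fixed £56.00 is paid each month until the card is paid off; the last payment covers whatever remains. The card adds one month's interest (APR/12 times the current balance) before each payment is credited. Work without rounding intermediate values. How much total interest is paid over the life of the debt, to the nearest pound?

£554

Monthly rate r = 26.2%/12 = 2.18333% = 0.0218333.
Payoff takes n = ⌈−ln(1 − rB₀/P)/ln(1+r)⌉ = ⌈33.469⌉ = 34 payments; the last is £26.40.
Total paid = 33·£56.00 + £26.40 = £1,874.40.
Total interest = total paid − principal = £1,874.40 − £1,320.00 = £554.40.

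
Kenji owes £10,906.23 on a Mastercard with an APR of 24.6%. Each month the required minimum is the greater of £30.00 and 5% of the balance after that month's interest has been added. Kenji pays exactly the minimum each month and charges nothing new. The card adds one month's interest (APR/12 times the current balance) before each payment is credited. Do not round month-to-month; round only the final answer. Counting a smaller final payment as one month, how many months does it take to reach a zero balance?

Monthly rate r = 24.6%/12 = 2.05% = 0.0205.
While 5% of the post-interest balance exceeds £30.00, each month B ← (B·(1+r))·(1 − 0.05), i.e. B shrinks by the factor (1+r)·0.95 = 0.96947.
This holds for months 1–95. Entering month 96 the balance is £573.66; 5% of the post-interest balance is now below £30.00, so the flat £30.00 minimum applies from here.
From month 96 a fixed £30.00 at rate r clears £573.66 in 25 more payments. Total: 95 + 25 = 120 months.

120 months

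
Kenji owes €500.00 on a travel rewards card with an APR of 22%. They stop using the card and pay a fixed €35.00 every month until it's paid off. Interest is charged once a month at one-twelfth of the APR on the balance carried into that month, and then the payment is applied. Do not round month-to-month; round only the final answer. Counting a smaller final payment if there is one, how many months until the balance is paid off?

Monthly rate r = 22%/12 = 1.83333% = 0.0183333.
Recurrence: B ← B·(1+r) − €35.00.
Month 1: interest €9.17; balance after payment €474.17.
Month 2: interest €8.69; balance after payment €447.86.
Closed form: n = −ln(1 − rB₀/P)/ln(1+r) = −ln(0.7381)/ln(1.01833) ≈ 16.716, so the balance reaches zero during payment 17.

17 months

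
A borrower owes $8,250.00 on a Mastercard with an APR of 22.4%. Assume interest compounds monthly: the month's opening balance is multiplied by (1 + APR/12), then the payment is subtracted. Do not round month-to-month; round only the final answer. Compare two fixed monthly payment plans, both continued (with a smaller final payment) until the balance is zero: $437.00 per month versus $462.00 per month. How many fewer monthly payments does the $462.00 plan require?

2 fewer payments

Monthly rate r = 22.4%/12 = 1.86667% = 0.0186667.
At $437.00/mo: n = ⌈−ln(1 − rB₀/P)/ln(1+r)⌉ = 24 payments (last $216.29); total interest = total paid − $8,250.00 = $2,017.29.
At $462.00/mo: 22 payments (last $426.94); total interest $1,878.94.
Payments saved = 24 − 22 = 2.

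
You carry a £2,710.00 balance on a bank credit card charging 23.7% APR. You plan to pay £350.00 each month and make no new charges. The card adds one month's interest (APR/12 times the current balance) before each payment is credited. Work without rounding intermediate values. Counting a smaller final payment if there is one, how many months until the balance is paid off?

9 payments

Monthly rate r = 23.7%/12 = 1.975% = 0.01975.
Recurrence: B ← B·(1+r) − £350.00.
Month 1: interest £53.52; balance after payment £2,413.52.
Month 2: interest £47.67; balance after payment £2,111.19.
Closed form: n = −ln(1 − rB₀/P)/ln(1+r) = −ln(0.84708)/ln(1.01975) ≈ 8.486, so the balance reaches zero during payment 9.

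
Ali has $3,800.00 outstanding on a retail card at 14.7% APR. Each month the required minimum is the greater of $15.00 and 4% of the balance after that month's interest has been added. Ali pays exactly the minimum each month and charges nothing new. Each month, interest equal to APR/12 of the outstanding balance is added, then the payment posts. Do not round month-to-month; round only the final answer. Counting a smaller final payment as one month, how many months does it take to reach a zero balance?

Monthly rate r = 14.7%/12 = 1.225% = 0.01225.
While 4% of the post-interest balance exceeds $15.00, each month B ← (B·(1+r))·(1 − 0.04), i.e. B shrinks by the factor (1+r)·0.96 = 0.97176.
This holds for months 1–82. Entering month 83 the balance is $362.76; 4% of the post-interest balance is now below $15.00, so the flat $15.00 minimum applies from here.
From month 83 a fixed $15.00 at rate r clears $362.76 in 29 more payments. Total: 82 + 29 = 111 months.

111 months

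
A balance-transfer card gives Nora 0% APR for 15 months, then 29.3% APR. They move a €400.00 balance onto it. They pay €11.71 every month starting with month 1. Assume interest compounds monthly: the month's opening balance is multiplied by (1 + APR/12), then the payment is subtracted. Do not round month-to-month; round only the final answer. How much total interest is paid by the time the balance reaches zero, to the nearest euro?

€82

Promo months 1–15 at r₀ = 0%/12 = 0; months 16+ at r₁ = 29.3%/12 = 0.0244167.
After month 15 (no interest yet): B = €400.00 − 15·€11.71 = €224.35.
Then at r₁ with €11.71/mo: n₂ = −ln(1 − r₁·B/P)/ln(1+r₁) ≈ 26.15 → 27 more payments.
Total paid = 41·€11.71 + €1.73 = €481.84; interest = €481.84 − €400.00 = €81.84.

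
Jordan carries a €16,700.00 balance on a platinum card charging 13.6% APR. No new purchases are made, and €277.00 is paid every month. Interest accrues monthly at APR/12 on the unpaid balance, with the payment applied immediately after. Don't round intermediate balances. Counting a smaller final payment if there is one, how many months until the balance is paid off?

Monthly rate r = 13.6%/12 = 1.13333% = 0.0113333.
Recurrence: B ← B·(1+r) − €277.00.
Month 1: interest €189.27; balance after payment €16,612.27.
Month 2: interest €188.27; balance after payment €16,523.54.
Closed form: n = −ln(1 − rB₀/P)/ln(1+r) = −ln(0.31673)/ln(1.01133) ≈ 102.019, so the balance reaches zero during payment 103.

103 months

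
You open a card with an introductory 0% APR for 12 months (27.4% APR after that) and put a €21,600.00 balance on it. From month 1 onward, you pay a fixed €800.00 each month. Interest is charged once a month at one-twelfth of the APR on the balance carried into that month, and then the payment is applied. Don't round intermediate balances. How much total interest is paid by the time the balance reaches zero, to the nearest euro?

€2,860

Promo months 1–12 at r₀ = 0%/12 = 0; months 13+ at r₁ = 27.4%/12 = 0.0228333.
After month 12 (no interest yet): B = €21,600.00 − 12·€800.00 = €12,000.00.
Then at r₁ with €800.00/mo: n₂ = −ln(1 − r₁·B/P)/ln(1+r₁) ≈ 18.57 → 19 more payments.
Total paid = 30·€800.00 + €460.47 = €24,460.47; interest = €24,460.47 − €21,600.00 = €2,860.47.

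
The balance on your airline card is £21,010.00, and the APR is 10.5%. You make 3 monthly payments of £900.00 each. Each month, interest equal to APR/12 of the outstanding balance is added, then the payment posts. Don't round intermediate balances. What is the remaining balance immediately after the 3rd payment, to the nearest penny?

Monthly rate r = 10.5%/12 = 0.875% = 0.00875.
Each month: B ← B·(1+r) − £900.00.
Month 1: interest £183.84; balance after payment £20,293.84.
Month 2: interest £177.57; balance after payment £19,571.41.
Month 3: interest £171.25; balance after payment £18,842.66.

£18,842.66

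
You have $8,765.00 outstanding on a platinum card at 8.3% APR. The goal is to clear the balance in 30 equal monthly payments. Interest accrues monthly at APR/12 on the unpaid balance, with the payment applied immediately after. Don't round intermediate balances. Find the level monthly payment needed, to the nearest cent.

Monthly rate r = 8.3%/12 = 0.691667% = 0.00691667.
Level-payment amortization: P = B₀·r / (1 − (1+r)^(−n)) = 8765.00·0.00691667 / (1 − 1.00692^(−30)).
Denominator 1 − (1+r)^(−30) = 0.186806091.
P = 60.6246 / 0.186806091 ≈ 324.53.

$324.53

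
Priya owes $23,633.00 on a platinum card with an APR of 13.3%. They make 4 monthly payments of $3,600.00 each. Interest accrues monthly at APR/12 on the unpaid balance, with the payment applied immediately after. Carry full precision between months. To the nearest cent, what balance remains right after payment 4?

$10,057.10

Monthly rate r = 13.3%/12 = 1.10833% = 0.0110833.
Each month: B ← B·(1+r) − $3,600.00.
Month 1: interest $261.93; balance after payment $20,294.93.
Month 2: interest $224.94; balance after payment $16,919.87.
Month 3: interest $187.53; balance after payment $13,507.40.
Month 4: interest $149.71; balance after payment $10,057.10.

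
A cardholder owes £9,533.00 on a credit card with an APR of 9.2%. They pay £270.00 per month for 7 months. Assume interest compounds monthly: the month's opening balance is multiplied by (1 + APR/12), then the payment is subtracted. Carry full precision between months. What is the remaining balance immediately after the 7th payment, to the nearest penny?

Monthly rate r = 9.2%/12 = 0.766667% = 0.00766667.
Each month: B ← B·(1+r) − £270.00.
Month 1: interest £73.09; balance after payment £9,336.09.
Month 2: interest £71.58; balance after payment £9,137.66.
Month 3: interest £70.06; balance after payment £8,937.72.
Month 4: interest £68.52; balance after payment £8,736.24.
Month 5: interest £66.98; balance after payment £8,533.22.
Month 6: interest £65.42; balance after payment £8,328.64.
Month 7: interest £63.85; balance after payment £8,122.49.

£8,122.49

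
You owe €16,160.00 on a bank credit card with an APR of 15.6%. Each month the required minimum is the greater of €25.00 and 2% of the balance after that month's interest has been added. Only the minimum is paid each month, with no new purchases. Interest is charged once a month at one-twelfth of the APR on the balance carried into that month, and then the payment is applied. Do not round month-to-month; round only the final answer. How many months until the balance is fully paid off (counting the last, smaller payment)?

433 months

Monthly rate r = 15.6%/12 = 1.3% = 0.013.
While 2% of the post-interest balance exceeds €25.00, each month B ← (B·(1+r))·(1 − 0.02), i.e. B shrinks by the factor (1+r)·0.98 = 0.99274.
This holds for months 1–354. Entering month 355 the balance is €1,225.22; 2% of the post-interest balance is now below €25.00, so the flat €25.00 minimum applies from here.
From month 355 a fixed €25.00 at rate r clears €1,225.22 in 79 more payments. Total: 354 + 79 = 433 months.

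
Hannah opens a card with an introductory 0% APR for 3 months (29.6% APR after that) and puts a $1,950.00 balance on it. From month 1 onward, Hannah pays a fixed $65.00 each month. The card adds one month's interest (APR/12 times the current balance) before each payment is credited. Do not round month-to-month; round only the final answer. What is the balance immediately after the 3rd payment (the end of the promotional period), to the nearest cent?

$1,755.00

Promo months 1–3 at r₀ = 0%/12 = 0; months 4+ at r₁ = 29.6%/12 = 0.0246667.
After month 3 (no interest yet): B = $1,950.00 − 3·$65.00 = $1,755.00.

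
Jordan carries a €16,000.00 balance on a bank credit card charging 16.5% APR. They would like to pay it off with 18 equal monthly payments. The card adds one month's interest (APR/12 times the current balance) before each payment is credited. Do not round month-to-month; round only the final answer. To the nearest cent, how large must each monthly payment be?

Monthly rate r = 16.5%/12 = 1.375% = 0.01375.
Level-payment amortization: P = B₀·r / (1 − (1+r)^(−n)) = 16000.00·0.01375 / (1 − 1.01375^(−18)).
Denominator 1 − (1+r)^(−18) = 0.217932227.
P = 220 / 0.217932227 ≈ 1009.49.

€1,009.49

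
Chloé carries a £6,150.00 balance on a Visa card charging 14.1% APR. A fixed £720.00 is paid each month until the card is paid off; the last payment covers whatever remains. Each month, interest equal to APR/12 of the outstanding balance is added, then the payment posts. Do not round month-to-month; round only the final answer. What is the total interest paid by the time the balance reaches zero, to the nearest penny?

£369.18

Monthly rate r = 14.1%/12 = 1.175% = 0.01175.
Payoff takes n = ⌈−ln(1 − rB₀/P)/ln(1+r)⌉ = ⌈9.054⌉ = 10 payments; the last is £39.18.
Total paid = 9·£720.00 + £39.18 = £6,519.18.
Total interest = total paid − principal = £6,519.18 − £6,150.00 = £369.18.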